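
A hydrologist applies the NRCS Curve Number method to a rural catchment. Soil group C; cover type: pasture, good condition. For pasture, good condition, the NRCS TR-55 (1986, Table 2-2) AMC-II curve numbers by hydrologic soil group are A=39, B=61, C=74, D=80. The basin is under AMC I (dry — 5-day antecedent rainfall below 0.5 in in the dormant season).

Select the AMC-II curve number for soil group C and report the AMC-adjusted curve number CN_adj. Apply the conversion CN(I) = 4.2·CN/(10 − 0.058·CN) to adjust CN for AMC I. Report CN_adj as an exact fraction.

CN_adj = 77700/1427 ≈ 54.450

NRCS table: pasture, good condition, soil group C → CN(II) = 74
Dry (AMC I): CN(I) = 4.2·74/(10 − 0.058·74) = (1554/5)/(1427/250) = 77700/1427 ≈ 54.450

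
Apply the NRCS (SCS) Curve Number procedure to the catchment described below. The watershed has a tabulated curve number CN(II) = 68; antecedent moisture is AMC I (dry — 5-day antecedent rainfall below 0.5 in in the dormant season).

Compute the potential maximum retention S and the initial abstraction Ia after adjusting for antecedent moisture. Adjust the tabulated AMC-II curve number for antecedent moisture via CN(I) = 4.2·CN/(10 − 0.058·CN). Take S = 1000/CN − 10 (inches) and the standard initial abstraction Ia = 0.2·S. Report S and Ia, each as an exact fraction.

S = 4000/357 in ≈ 11.204 in; Ia = 800/357 in ≈ 2.241 in

Adjust CN=68 to AMC I: 4.2·68/(10 − 0.058·68) → (1428/5) ÷ (757/125) = 35700/757 ≈ 47.160
S = 1000/(35700/757) − 10 = 4000/357 in ≈ 11.204 in
Initial abstraction Ia = S/5 = (4000/357)/5 = 800/357 ≈ 2.241 in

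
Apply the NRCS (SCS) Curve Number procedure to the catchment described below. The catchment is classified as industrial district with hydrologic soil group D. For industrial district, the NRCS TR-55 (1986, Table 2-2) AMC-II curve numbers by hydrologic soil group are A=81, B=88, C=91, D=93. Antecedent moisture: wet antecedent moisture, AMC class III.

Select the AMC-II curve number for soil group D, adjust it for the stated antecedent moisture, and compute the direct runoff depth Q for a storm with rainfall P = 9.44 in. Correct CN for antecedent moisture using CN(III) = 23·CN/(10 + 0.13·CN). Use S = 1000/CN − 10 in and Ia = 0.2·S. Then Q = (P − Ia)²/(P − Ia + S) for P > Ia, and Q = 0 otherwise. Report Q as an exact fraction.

Q = 62826425104/6935760975 in ≈ 9.058 in

NRCS table: industrial district, soil group D → CN(II) = 93
Adjust CN=93 to AMC III: 23·93/(10 + 0.13·93) → 2139 ÷ (2209/100) = 213900/2209 ≈ 96.831
Retention S: 1000/CN − 10 with CN=96.831 → S = 700/2139 ≈ 0.327 in
Ia = 0.2·(700/2139) = 140/2139 in ≈ 0.065 in
Since P=9.440 > Ia=0.065: effective rainfall P−Ia = 501304/53475 in
Q: (501304/53475)² ÷ (518804/53475) = 62826425104/6935760975 in (≈ 9.058 in)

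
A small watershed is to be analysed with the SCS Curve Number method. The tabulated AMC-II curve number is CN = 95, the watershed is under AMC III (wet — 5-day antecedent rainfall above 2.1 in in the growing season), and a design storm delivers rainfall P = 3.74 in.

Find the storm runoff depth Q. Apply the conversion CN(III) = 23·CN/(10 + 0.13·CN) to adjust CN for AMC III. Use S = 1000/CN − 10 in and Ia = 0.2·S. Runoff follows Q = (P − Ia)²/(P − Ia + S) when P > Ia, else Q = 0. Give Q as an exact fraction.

Q = 6515556961/1872960150 in ≈ 3.479 in

Wet (AMC III): CN(III) = 23·95/(10 + 0.13·95) = 2185/(447/20) = 43700/447 ≈ 97.763
Max retention: S = 1000/(43700/447) − 10 = 100/437 in (≈ 0.229 in)
Ia = 0.2·(100/437) = 20/437 in ≈ 0.046 in
P − Ia = 3.740 − 0.046 = 80719/21850 ≈ 3.694 in (> 0, runoff occurs)
Q: (80719/21850)² ÷ (85719/21850) = 6515556961/1872960150 in (≈ 3.479 in)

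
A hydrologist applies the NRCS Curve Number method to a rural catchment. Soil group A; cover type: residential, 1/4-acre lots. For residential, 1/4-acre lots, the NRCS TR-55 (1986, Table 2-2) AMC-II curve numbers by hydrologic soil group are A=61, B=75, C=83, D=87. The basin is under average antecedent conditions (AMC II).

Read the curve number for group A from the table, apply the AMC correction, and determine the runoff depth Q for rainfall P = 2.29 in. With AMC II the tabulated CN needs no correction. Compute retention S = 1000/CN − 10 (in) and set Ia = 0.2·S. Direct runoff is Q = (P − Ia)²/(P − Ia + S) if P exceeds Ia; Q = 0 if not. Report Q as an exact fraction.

NRCS table: residential, 1/4-acre lots, soil group A → CN(II) = 61
CN(II) = 61; AMC II needs no correction.
Retention S: 1000/CN − 10 with CN=61.000 → S = 390/61 ≈ 6.393 in
Ia = 0.2·(390/61) = 78/61 in ≈ 1.279 in
P − Ia = 2.290 − 1.279 = 6169/6100 ≈ 1.011 in (> 0, runoff occurs)
Runoff Q = (P−Ia)²/(P−Ia+S) = (1.011)²/(1.011+6.393) = 38056561/275530900 ≈ 0.138 in

Q = 38056561/275530900 in ≈ 0.138 in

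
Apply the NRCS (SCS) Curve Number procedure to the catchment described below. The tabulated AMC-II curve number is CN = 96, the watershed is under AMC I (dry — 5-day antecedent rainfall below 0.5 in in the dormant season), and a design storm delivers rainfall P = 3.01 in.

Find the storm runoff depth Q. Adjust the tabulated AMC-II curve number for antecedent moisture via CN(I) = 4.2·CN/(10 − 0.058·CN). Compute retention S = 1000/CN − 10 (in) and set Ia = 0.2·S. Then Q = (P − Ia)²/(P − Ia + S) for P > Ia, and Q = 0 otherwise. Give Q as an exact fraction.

Dry (AMC I): CN(I) = 4.2·96/(10 − 0.058·96) = (2016/5)/(554/125) = 25200/277 ≈ 90.975
Max retention: S = 1000/(25200/277) − 10 = 125/126 in (≈ 0.992 in)
Ia = 0.2·(125/126) = 25/126 in ≈ 0.198 in
P − Ia = 3.010 − 0.198 = 17713/6300 ≈ 2.812 in (> 0, runoff occurs)
Q = (17713/6300)²/((17713/6300) + 125/126) = (313750369/39690000)/(23963/6300) = 313750369/150966900 in ≈ 2.078 in

Q = 313750369/150966900 in ≈ 2.078 in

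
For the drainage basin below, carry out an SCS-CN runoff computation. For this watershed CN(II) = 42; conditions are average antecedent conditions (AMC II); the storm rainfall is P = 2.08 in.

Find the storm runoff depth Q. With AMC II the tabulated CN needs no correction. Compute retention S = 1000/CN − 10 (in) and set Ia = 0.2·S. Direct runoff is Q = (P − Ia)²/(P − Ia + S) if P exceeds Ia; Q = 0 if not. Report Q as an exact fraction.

Q = 0 in ≈ 0.000 in

Average conditions: CN = 42 (no AMC adjustment).
Max retention: S = 1000/42 − 10 = 290/21 in (≈ 13.810 in)
Initial abstraction Ia = S/5 = (290/21)/5 = 58/21 ≈ 2.762 in
P = 2.080 ≤ Ia = 2.762 in: entire storm abstracted, Q = 0.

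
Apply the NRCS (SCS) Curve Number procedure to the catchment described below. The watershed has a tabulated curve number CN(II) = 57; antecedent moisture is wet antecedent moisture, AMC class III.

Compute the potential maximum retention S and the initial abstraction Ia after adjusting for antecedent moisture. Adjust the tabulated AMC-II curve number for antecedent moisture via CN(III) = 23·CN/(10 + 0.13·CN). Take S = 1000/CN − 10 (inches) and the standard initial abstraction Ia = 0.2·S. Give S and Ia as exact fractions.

S = 4300/1311 in ≈ 3.280 in; Ia = 860/1311 in ≈ 0.656 in

Adjust CN=57 to AMC III: 23·57/(10 + 0.13·57) → 1311 ÷ (1741/100) = 131100/1741 ≈ 75.302
Retention S: 1000/CN − 10 with CN=75.302 → S = 4300/1311 ≈ 3.280 in
Ia = 0.2·(4300/1311) = 860/1311 in ≈ 0.656 in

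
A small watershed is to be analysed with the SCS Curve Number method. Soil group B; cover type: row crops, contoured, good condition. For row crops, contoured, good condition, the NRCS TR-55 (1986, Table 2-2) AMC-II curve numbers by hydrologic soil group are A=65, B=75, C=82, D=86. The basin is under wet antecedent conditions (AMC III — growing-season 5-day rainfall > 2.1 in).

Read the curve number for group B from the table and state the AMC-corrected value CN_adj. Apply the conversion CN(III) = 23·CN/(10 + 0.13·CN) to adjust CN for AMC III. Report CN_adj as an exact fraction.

CN_adj = 6900/79 ≈ 87.342

NRCS table: row crops, contoured, good condition, soil group B → CN(II) = 75
CN(III) from CN(II)=75: (23·75)/(10 + 0.13·75) = 6900/79 ≈ 87.342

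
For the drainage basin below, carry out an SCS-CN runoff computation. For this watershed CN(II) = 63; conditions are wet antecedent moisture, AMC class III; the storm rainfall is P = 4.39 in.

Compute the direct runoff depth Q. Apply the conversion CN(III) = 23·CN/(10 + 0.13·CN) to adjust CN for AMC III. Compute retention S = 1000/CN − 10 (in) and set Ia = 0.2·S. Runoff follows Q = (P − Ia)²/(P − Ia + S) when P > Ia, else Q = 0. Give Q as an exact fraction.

Q = 315968776321/135062883900 in ≈ 2.339 in

Adjust CN=63 to AMC III: 23·63/(10 + 0.13·63) → 1449 ÷ (1819/100) = 144900/1819 ≈ 79.659
Retention S: 1000/CN − 10 with CN=79.659 → S = 3700/1449 ≈ 2.553 in
Ia = 0.2·(3700/1449) = 740/1449 in ≈ 0.511 in
Since P=4.390 > Ia=0.511: effective rainfall P−Ia = 562111/144900 in
Runoff Q = (P−Ia)²/(P−Ia+S) = (3.879)²/(3.879+2.553) = 315968776321/135062883900 ≈ 2.339 in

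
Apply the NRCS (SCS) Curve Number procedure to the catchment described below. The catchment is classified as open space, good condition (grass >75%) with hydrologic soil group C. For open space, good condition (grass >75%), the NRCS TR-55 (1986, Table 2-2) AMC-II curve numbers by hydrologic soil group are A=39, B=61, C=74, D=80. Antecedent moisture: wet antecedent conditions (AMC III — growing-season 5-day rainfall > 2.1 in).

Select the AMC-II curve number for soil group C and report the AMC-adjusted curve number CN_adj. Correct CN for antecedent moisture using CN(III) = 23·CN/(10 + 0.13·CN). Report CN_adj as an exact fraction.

CN_adj = 85100/981 ≈ 86.748

NRCS table: open space, good condition (grass >75%), soil group C → CN(II) = 74
CN(III) from CN(II)=74: (23·74)/(10 + 0.13·74) = 85100/981 ≈ 86.748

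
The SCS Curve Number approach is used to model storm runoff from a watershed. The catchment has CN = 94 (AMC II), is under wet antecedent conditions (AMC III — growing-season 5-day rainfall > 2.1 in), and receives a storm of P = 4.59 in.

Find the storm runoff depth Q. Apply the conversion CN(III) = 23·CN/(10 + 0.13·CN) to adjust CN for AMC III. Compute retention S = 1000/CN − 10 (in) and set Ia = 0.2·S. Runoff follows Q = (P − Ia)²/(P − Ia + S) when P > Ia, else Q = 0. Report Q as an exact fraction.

Q = 80091817347/18743783300 in ≈ 4.273 in

Wet (AMC III): CN(III) = 23·94/(10 + 0.13·94) = 2162/(1111/50) = 108100/1111 ≈ 97.300
S = 1000/(108100/1111) − 10 = 300/1081 in ≈ 0.278 in
Ia = 0.2·(300/1081) = 60/1081 in ≈ 0.056 in
P − Ia = 4.590 − 0.056 = 490179/108100 ≈ 4.534 in (> 0, runoff occurs)
Q: (490179/108100)² ÷ (520179/108100) = 80091817347/18743783300 in (≈ 4.273 in)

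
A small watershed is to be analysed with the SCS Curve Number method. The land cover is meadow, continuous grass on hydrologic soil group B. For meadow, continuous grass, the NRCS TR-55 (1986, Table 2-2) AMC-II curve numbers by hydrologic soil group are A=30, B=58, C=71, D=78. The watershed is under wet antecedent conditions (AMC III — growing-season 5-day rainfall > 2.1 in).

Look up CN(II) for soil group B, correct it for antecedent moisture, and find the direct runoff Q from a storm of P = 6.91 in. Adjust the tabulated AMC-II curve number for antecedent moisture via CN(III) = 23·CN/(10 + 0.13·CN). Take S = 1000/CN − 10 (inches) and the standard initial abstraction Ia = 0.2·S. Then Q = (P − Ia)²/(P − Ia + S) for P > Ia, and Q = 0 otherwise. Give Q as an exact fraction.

Q = 175474696609/41947429900 in ≈ 4.183 in

NRCS table: meadow, continuous grass, soil group B → CN(II) = 58
CN(III) from CN(II)=58: (23·58)/(10 + 0.13·58) = 66700/877 ≈ 76.055
Max retention: S = 1000/(66700/877) − 10 = 2100/667 in (≈ 3.148 in)
Ia = 0.2·(2100/667) = 420/667 in ≈ 0.630 in
P − Ia = 6.910 − 0.630 = 418897/66700 ≈ 6.280 in (> 0, runoff occurs)
Runoff Q = (P−Ia)²/(P−Ia+S) = (6.280)²/(6.280+3.148) = 175474696609/41947429900 ≈ 4.183 in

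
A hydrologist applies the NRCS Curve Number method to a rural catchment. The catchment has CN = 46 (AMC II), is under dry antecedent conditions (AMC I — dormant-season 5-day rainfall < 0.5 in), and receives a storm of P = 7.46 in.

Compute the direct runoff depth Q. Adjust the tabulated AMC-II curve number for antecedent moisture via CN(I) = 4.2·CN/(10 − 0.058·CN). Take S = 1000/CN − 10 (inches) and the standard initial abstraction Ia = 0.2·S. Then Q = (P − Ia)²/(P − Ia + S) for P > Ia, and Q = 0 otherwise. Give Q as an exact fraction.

Q = 226592809/1932426650 in ≈ 0.117 in

CN(I) from CN(II)=46: (4.2·46)/(10 − 0.058·46) = 16100/611 ≈ 26.350
Max retention: S = 1000/(16100/611) − 10 = 4500/161 in (≈ 27.950 in)
Initial abstraction Ia = S/5 = (4500/161)/5 = 900/161 ≈ 5.590 in
Excess rainfall: 7.460 − 5.590 = 1.870 in; P > Ia so Q > 0
Runoff Q = (P−Ia)²/(P−Ia+S) = (1.870)²/(1.870+27.950) = 226592809/1932426650 ≈ 0.117 in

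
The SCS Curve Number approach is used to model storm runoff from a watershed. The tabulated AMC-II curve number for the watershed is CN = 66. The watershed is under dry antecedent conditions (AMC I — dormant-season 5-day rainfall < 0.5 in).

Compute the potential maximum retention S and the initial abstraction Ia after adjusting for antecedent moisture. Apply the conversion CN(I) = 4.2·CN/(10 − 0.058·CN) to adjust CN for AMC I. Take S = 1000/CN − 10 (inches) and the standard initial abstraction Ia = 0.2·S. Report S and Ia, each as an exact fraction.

S = 8500/693 in ≈ 12.266 in; Ia = 1700/693 in ≈ 2.453 in

Adjust CN=66 to AMC I: 4.2·66/(10 − 0.058·66) → (1386/5) ÷ (1543/250) = 69300/1543 ≈ 44.913
S = 1000/(69300/1543) − 10 = 8500/693 in ≈ 12.266 in
Ia = 0.2S: 0.2·12.266 = 2.453 in (exactly 1700/693)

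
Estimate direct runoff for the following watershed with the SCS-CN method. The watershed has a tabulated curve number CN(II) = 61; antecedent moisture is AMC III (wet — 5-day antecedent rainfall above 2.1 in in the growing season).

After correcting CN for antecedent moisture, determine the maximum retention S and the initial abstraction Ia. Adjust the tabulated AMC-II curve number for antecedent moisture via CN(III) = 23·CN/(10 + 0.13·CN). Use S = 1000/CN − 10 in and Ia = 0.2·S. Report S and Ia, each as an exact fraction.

Wet (AMC III): CN(III) = 23·61/(10 + 0.13·61) = 1403/(1793/100) = 140300/1793 ≈ 78.249
Retention S: 1000/CN − 10 with CN=78.249 → S = 3900/1403 ≈ 2.780 in
Ia = 0.2S: 0.2·2.780 = 0.556 in (exactly 780/1403)

S = 3900/1403 in ≈ 2.780 in; Ia = 780/1403 in ≈ 0.556 in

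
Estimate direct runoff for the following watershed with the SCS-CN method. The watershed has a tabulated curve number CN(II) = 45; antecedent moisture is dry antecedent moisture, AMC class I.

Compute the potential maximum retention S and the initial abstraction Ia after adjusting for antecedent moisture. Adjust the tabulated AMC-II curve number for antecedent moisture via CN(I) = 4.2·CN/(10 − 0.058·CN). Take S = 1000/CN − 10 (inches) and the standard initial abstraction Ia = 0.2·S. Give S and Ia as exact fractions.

S = 5500/189 in ≈ 29.101 in; Ia = 1100/189 in ≈ 5.820 in

Dry (AMC I): CN(I) = 4.2·45/(10 − 0.058·45) = 189/(739/100) = 18900/739 ≈ 25.575
Retention S: 1000/CN − 10 with CN=25.575 → S = 5500/189 ≈ 29.101 in
Ia = 0.2S: 0.2·29.101 = 5.820 in (exactly 1100/189)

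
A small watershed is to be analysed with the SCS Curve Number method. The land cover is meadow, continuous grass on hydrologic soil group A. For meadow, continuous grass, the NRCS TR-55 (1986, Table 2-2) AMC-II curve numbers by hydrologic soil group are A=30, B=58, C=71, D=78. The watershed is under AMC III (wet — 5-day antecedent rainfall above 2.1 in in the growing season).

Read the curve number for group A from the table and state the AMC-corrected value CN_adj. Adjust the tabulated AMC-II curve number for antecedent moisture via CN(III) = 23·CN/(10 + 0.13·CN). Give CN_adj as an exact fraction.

CN_adj = 6900/139 ≈ 49.640

NRCS table: meadow, continuous grass, soil group A → CN(II) = 30
Adjust CN=30 to AMC III: 23·30/(10 + 0.13·30) → 690 ÷ (139/10) = 6900/139 ≈ 49.640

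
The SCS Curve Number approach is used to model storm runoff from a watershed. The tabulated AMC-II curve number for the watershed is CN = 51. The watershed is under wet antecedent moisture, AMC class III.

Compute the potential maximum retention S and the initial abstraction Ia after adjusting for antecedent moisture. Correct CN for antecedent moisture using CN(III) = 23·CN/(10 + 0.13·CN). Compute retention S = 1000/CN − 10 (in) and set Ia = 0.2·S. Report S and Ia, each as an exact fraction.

Adjust CN=51 to AMC III: 23·51/(10 + 0.13·51) → 1173 ÷ (1663/100) = 117300/1663 ≈ 70.535
S = 1000/(117300/1663) − 10 = 4900/1173 in ≈ 4.177 in
Ia = 0.2·(4900/1173) = 980/1173 in ≈ 0.835 in

S = 4900/1173 in ≈ 4.177 in; Ia = 980/1173 in ≈ 0.835 in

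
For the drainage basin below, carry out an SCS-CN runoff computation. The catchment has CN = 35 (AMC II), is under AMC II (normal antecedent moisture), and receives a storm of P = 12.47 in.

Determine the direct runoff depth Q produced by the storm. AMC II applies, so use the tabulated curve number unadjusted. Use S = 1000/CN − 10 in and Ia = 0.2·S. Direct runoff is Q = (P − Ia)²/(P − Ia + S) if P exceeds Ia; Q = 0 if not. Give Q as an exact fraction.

Q = 37564641/13390300 in ≈ 2.805 in

AMC II — tabulated CN = 35 applies directly.
Retention S: 1000/CN − 10 with CN=35.000 → S = 130/7 ≈ 18.571 in
Ia = 0.2·(130/7) = 26/7 in ≈ 3.714 in
Since P=12.470 > Ia=3.714: effective rainfall P−Ia = 6129/700 in
Q = (6129/700)²/((6129/700) + 130/7) = (37564641/490000)/(19129/700) = 37564641/13390300 in ≈ 2.805 in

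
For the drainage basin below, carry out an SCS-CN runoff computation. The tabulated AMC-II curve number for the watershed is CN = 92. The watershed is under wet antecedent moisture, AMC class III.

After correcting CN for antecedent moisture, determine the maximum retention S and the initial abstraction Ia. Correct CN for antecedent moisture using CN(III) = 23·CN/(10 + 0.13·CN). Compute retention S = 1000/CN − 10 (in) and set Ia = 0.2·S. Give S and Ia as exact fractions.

Wet (AMC III): CN(III) = 23·92/(10 + 0.13·92) = 2116/(549/25) = 52900/549 ≈ 96.357
S = 1000/(52900/549) − 10 = 200/529 in ≈ 0.378 in
Initial abstraction Ia = S/5 = (200/529)/5 = 40/529 ≈ 0.076 in

S = 200/529 in ≈ 0.378 in; Ia = 40/529 in ≈ 0.076 in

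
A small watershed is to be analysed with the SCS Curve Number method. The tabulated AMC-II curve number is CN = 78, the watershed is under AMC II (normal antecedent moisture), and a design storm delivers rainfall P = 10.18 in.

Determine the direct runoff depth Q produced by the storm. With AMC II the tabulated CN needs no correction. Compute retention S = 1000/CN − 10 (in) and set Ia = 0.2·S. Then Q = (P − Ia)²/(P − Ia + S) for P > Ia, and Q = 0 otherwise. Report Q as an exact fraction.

AMC II — tabulated CN = 78 applies directly.
Retention S: 1000/CN − 10 with CN=78.000 → S = 110/39 ≈ 2.821 in
Ia = 0.2S: 0.2·2.821 = 0.564 in (exactly 22/39)
Excess rainfall: 10.180 − 0.564 = 9.616 in; P > Ia so Q > 0
Q: (18751/1950)² ÷ (24251/1950) = 351600001/47289450 in (≈ 7.435 in)

Q = 351600001/47289450 in ≈ 7.435 in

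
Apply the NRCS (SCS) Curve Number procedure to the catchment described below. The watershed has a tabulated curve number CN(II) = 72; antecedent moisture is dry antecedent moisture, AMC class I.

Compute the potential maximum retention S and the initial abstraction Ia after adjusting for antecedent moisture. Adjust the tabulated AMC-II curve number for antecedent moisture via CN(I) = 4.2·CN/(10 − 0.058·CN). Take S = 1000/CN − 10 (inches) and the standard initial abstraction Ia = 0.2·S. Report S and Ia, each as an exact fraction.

S = 250/27 in ≈ 9.259 in; Ia = 50/27 in ≈ 1.852 in

CN(I) from CN(II)=72: (4.2·72)/(10 − 0.058·72) = 675/13 ≈ 51.923
Retention S: 1000/CN − 10 with CN=51.923 → S = 250/27 ≈ 9.259 in
Initial abstraction Ia = S/5 = (250/27)/5 = 50/27 ≈ 1.852 in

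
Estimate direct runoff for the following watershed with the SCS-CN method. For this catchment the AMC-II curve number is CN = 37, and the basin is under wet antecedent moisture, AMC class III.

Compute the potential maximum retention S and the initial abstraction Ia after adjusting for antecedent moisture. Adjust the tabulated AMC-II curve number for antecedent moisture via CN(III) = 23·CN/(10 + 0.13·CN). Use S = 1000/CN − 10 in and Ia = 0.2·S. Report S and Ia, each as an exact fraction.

Wet (AMC III): CN(III) = 23·37/(10 + 0.13·37) = 851/(1481/100) = 85100/1481 ≈ 57.461
S = 1000/(85100/1481) − 10 = 6300/851 in ≈ 7.403 in
Initial abstraction Ia = S/5 = (6300/851)/5 = 1260/851 ≈ 1.481 in

S = 6300/851 in ≈ 7.403 in; Ia = 1260/851 in ≈ 1.481 in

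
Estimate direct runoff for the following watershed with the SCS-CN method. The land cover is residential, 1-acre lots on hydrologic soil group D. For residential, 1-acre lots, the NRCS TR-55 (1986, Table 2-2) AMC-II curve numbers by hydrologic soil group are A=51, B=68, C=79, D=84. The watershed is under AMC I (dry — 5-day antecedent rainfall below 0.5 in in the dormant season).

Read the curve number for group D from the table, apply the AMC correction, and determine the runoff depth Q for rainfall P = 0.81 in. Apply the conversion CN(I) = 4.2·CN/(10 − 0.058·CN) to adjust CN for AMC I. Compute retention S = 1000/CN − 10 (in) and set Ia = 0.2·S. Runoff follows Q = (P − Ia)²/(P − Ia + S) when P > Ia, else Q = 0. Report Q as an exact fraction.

Q = 0 in ≈ 0.000 in

NRCS table: residential, 1-acre lots, soil group D → CN(II) = 84
Adjust CN=84 to AMC I: 4.2·84/(10 − 0.058·84) → (1764/5) ÷ (641/125) = 44100/641 ≈ 68.799
Max retention: S = 1000/(44100/641) − 10 = 2000/441 in (≈ 4.535 in)
Initial abstraction Ia = S/5 = (2000/441)/5 = 400/441 ≈ 0.907 in
P = 0.810 ≤ Ia = 0.907 in: entire storm abstracted, Q = 0.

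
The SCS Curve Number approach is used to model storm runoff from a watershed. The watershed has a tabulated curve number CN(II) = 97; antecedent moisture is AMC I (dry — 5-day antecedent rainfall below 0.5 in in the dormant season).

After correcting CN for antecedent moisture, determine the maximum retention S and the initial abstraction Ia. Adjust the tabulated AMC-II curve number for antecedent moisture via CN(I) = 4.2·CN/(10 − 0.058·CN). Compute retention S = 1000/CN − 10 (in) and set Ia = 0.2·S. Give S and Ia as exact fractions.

Dry (AMC I): CN(I) = 4.2·97/(10 − 0.058·97) = (2037/5)/(2187/500) = 67900/729 ≈ 93.141
Max retention: S = 1000/(67900/729) − 10 = 500/679 in (≈ 0.736 in)
Initial abstraction Ia = S/5 = (500/679)/5 = 100/679 ≈ 0.147 in

S = 500/679 in ≈ 0.736 in; Ia = 100/679 in ≈ 0.147 in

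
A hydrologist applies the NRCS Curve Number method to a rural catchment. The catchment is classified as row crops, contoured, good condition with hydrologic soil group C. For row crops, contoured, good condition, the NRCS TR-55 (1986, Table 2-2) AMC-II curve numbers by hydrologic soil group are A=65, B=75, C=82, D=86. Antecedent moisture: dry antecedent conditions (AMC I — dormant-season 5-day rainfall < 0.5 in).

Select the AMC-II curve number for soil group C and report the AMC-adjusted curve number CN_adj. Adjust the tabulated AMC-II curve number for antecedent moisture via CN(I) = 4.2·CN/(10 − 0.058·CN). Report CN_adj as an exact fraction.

CN_adj = 28700/437 ≈ 65.675

NRCS table: row crops, contoured, good condition, soil group C → CN(II) = 82
Adjust CN=82 to AMC I: 4.2·82/(10 − 0.058·82) → (1722/5) ÷ (1311/250) = 28700/437 ≈ 65.675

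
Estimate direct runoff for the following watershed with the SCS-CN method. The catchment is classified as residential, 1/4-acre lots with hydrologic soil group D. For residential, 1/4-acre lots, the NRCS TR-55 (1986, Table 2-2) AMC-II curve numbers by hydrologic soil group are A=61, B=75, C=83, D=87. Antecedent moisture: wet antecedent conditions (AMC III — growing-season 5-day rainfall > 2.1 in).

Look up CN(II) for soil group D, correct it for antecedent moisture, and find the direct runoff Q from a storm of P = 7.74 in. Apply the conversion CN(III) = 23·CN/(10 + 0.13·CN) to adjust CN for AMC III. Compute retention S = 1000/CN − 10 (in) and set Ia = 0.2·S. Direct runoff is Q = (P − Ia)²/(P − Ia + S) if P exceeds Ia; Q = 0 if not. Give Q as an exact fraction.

NRCS table: residential, 1/4-acre lots, soil group D → CN(II) = 87
Adjust CN=87 to AMC III: 23·87/(10 + 0.13·87) → 2001 ÷ (2131/100) = 200100/2131 ≈ 93.900
S = 1000/(200100/2131) − 10 = 1300/2001 in ≈ 0.650 in
Ia = 0.2S: 0.2·0.650 = 0.130 in (exactly 260/2001)
P − Ia = 7.740 − 0.130 = 761387/100050 ≈ 7.610 in (> 0, runoff occurs)
Runoff Q = (P−Ia)²/(P−Ia+S) = (7.610)²/(7.610+0.650) = 579710163769/82680019350 ≈ 7.011 in

Q = 579710163769/82680019350 in ≈ 7.011 in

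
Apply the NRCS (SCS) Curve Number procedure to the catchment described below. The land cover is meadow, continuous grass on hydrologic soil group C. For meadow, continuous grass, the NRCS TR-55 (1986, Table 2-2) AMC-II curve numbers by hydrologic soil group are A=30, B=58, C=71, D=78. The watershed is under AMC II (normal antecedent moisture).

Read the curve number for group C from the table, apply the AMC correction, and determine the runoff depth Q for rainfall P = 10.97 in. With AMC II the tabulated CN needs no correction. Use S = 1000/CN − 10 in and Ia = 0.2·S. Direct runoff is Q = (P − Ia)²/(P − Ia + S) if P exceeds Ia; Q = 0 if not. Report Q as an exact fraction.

Q = 5196535569/717717700 in ≈ 7.240 in

NRCS table: meadow, continuous grass, soil group C → CN(II) = 71
CN(II) = 71; AMC II needs no correction.
Max retention: S = 1000/71 − 10 = 290/71 in (≈ 4.085 in)
Ia = 0.2S: 0.2·4.085 = 0.817 in (exactly 58/71)
P − Ia = 10.970 − 0.817 = 72087/7100 ≈ 10.153 in (> 0, runoff occurs)
Runoff Q = (P−Ia)²/(P−Ia+S) = (10.153)²/(10.153+4.085) = 5196535569/717717700 ≈ 7.240 in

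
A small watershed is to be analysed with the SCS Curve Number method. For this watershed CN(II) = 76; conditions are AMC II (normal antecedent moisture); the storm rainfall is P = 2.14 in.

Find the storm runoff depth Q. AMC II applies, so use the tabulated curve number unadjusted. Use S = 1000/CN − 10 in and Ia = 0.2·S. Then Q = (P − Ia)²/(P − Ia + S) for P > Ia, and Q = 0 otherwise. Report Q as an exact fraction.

Average conditions: CN = 76 (no AMC adjustment).
S = 1000/76 − 10 = 60/19 in ≈ 3.158 in
Initial abstraction Ia = S/5 = (60/19)/5 = 12/19 ≈ 0.632 in
P − Ia = 2.140 − 0.632 = 1433/950 ≈ 1.508 in (> 0, runoff occurs)
Q = (1433/950)²/((1433/950) + 60/19) = (2053489/902500)/(4433/950) = 2053489/4211350 in ≈ 0.488 in

Q = 2053489/4211350 in ≈ 0.488 in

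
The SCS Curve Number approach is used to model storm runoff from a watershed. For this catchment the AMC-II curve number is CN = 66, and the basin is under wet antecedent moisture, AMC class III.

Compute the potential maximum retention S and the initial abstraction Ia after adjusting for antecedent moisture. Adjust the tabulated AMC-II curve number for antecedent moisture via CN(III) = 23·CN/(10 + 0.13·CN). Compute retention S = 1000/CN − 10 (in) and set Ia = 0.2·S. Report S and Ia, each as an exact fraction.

Wet (AMC III): CN(III) = 23·66/(10 + 0.13·66) = 1518/(929/50) = 75900/929 ≈ 81.701
Max retention: S = 1000/(75900/929) − 10 = 1700/759 in (≈ 2.240 in)
Ia = 0.2S: 0.2·2.240 = 0.448 in (exactly 340/759)

S = 1700/759 in ≈ 2.240 in; Ia = 340/759 in ≈ 0.448 in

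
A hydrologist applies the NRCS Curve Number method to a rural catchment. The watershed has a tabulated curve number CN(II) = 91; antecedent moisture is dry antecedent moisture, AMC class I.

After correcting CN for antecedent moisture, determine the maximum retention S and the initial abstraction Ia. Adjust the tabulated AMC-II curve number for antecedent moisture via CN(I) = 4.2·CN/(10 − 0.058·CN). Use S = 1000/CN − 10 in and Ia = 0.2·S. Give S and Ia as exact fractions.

Adjust CN=91 to AMC I: 4.2·91/(10 − 0.058·91) → (1911/5) ÷ (2361/500) = 63700/787 ≈ 80.940
Max retention: S = 1000/(63700/787) − 10 = 1500/637 in (≈ 2.355 in)
Initial abstraction Ia = S/5 = (1500/637)/5 = 300/637 ≈ 0.471 in

S = 1500/637 in ≈ 2.355 in; Ia = 300/637 in ≈ 0.471 in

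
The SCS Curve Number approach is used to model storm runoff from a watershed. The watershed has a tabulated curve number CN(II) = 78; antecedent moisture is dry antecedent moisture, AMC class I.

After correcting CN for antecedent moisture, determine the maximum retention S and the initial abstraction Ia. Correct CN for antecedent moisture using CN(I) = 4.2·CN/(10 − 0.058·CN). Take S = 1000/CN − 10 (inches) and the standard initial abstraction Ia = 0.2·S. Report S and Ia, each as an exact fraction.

S = 5500/819 in ≈ 6.716 in; Ia = 1100/819 in ≈ 1.343 in

Adjust CN=78 to AMC I: 4.2·78/(10 − 0.058·78) → (1638/5) ÷ (1369/250) = 81900/1369 ≈ 59.825
Max retention: S = 1000/(81900/1369) − 10 = 5500/819 in (≈ 6.716 in)
Ia = 0.2·(5500/819) = 1100/819 in ≈ 1.343 in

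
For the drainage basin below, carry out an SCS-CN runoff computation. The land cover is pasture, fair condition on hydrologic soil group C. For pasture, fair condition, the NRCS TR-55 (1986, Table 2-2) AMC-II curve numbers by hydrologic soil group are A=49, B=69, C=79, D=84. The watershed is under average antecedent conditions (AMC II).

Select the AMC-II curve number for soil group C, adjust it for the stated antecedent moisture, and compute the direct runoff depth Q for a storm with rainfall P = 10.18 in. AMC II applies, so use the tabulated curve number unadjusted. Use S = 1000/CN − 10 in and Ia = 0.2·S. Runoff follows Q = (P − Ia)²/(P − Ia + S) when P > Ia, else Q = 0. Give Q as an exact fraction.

NRCS table: pasture, fair condition, soil group C → CN(II) = 79
AMC II — tabulated CN = 79 applies directly.
Max retention: S = 1000/79 − 10 = 210/79 in (≈ 2.658 in)
Ia = 0.2·(210/79) = 42/79 in ≈ 0.532 in
Excess rainfall: 10.180 − 0.532 = 9.648 in; P > Ia so Q > 0
Q = (38111/3950)²/((38111/3950) + 210/79) = (1452448321/15602500)/(48611/3950) = 1452448321/192013450 in ≈ 7.564 in

Q = 1452448321/192013450 in ≈ 7.564 in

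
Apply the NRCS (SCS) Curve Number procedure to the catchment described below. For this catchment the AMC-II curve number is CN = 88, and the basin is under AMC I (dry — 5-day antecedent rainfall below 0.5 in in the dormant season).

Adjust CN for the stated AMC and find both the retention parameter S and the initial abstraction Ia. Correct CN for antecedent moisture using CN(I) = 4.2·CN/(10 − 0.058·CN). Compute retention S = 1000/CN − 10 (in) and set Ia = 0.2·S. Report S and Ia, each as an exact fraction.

CN(I) from CN(II)=88: (4.2·88)/(10 − 0.058·88) = 3850/51 ≈ 75.490
Max retention: S = 1000/(3850/51) − 10 = 250/77 in (≈ 3.247 in)
Initial abstraction Ia = S/5 = (250/77)/5 = 50/77 ≈ 0.649 in

S = 250/77 in ≈ 3.247 in; Ia = 50/77 in ≈ 0.649 in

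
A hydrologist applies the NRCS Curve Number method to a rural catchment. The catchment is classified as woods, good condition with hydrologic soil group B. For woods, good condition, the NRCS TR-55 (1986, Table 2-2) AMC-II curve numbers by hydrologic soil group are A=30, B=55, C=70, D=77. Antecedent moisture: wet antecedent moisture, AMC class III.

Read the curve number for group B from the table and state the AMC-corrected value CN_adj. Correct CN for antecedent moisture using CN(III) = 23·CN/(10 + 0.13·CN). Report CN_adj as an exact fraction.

NRCS table: woods, good condition, soil group B → CN(II) = 55
Wet (AMC III): CN(III) = 23·55/(10 + 0.13·55) = 1265/(343/20) = 25300/343 ≈ 73.761

CN_adj = 25300/343 ≈ 73.761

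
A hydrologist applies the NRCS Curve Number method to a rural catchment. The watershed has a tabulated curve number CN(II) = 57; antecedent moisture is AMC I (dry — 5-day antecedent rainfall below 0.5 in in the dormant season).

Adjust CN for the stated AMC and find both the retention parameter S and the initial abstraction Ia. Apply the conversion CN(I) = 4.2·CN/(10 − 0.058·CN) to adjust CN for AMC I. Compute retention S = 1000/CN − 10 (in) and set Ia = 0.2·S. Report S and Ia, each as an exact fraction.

Adjust CN=57 to AMC I: 4.2·57/(10 − 0.058·57) → (1197/5) ÷ (3347/500) = 119700/3347 ≈ 35.763
Retention S: 1000/CN − 10 with CN=35.763 → S = 21500/1197 ≈ 17.962 in
Ia = 0.2S: 0.2·17.962 = 3.592 in (exactly 4300/1197)

S = 21500/1197 in ≈ 17.962 in; Ia = 4300/1197 in ≈ 3.592 in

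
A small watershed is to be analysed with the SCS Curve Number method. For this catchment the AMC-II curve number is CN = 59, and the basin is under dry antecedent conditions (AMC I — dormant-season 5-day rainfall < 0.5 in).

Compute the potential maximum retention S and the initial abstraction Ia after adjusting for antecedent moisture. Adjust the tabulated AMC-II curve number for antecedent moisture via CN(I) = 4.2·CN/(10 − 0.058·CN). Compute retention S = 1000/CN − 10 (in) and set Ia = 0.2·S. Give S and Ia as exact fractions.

S = 20500/1239 in ≈ 16.546 in; Ia = 4100/1239 in ≈ 3.309 in

CN(I) from CN(II)=59: (4.2·59)/(10 − 0.058·59) = 123900/3289 ≈ 37.671
Max retention: S = 1000/(123900/3289) − 10 = 20500/1239 in (≈ 16.546 in)
Initial abstraction Ia = S/5 = (20500/1239)/5 = 4100/1239 ≈ 3.309 in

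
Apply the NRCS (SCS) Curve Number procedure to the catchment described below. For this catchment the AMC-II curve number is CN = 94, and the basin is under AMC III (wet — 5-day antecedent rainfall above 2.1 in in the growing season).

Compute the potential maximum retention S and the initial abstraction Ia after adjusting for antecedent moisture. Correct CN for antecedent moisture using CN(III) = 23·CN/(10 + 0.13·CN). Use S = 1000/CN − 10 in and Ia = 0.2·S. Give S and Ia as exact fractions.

S = 300/1081 in ≈ 0.278 in; Ia = 60/1081 in ≈ 0.056 in

CN(III) from CN(II)=94: (23·94)/(10 + 0.13·94) = 108100/1111 ≈ 97.300
Max retention: S = 1000/(108100/1111) − 10 = 300/1081 in (≈ 0.278 in)
Ia = 0.2S: 0.2·0.278 = 0.056 in (exactly 60/1081)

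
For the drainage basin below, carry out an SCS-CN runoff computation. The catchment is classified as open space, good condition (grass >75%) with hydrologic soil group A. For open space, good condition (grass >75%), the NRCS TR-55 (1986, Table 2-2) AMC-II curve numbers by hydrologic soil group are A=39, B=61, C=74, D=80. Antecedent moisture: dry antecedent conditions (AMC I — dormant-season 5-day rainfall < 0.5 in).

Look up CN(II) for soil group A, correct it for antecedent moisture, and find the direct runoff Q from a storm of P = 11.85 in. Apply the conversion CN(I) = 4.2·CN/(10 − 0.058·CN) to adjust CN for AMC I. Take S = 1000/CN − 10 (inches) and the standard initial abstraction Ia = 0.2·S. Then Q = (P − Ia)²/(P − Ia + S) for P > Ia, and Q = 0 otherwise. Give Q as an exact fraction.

Q = 5198842609/11172847140 in ≈ 0.465 in

NRCS table: open space, good condition (grass >75%), soil group A → CN(II) = 39
CN(I) from CN(II)=39: (4.2·39)/(10 − 0.058·39) = 81900/3869 ≈ 21.168
Retention S: 1000/CN − 10 with CN=21.168 → S = 30500/819 ≈ 37.241 in
Ia = 0.2·(30500/819) = 6100/819 in ≈ 7.448 in
P − Ia = 11.850 − 7.448 = 72103/16380 ≈ 4.402 in (> 0, runoff occurs)
Q = (72103/16380)²/((72103/16380) + 30500/819) = (5198842609/268304400)/(682103/16380) = 5198842609/11172847140 in ≈ 0.465 in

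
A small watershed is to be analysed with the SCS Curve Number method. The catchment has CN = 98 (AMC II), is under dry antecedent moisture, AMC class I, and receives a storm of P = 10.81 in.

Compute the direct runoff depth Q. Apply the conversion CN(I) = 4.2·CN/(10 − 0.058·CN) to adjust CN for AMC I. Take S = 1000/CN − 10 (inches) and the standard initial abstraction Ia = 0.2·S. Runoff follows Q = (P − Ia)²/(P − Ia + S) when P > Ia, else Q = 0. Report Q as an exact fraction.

Q = 1215173317801/118576712100 in ≈ 10.248 in

Adjust CN=98 to AMC I: 4.2·98/(10 − 0.058·98) → (2058/5) ÷ (1079/250) = 102900/1079 ≈ 95.366
S = 1000/(102900/1079) − 10 = 500/1029 in ≈ 0.486 in
Initial abstraction Ia = S/5 = (500/1029)/5 = 100/1029 ≈ 0.097 in
Since P=10.810 > Ia=0.097: effective rainfall P−Ia = 1102349/102900 in
Q = (1102349/102900)²/((1102349/102900) + 500/1029) = (1215173317801/10588410000)/(1152349/102900) = 1215173317801/118576712100 in ≈ 10.248 in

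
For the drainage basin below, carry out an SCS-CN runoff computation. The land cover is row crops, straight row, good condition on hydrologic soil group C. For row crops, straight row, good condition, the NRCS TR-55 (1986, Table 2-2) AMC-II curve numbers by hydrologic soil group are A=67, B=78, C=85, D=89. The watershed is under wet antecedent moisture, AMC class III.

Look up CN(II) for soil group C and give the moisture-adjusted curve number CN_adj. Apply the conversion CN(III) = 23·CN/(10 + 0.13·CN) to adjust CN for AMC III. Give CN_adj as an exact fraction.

CN_adj = 39100/421 ≈ 92.874

NRCS table: row crops, straight row, good condition, soil group C → CN(II) = 85
Wet (AMC III): CN(III) = 23·85/(10 + 0.13·85) = 1955/(421/20) = 39100/421 ≈ 92.874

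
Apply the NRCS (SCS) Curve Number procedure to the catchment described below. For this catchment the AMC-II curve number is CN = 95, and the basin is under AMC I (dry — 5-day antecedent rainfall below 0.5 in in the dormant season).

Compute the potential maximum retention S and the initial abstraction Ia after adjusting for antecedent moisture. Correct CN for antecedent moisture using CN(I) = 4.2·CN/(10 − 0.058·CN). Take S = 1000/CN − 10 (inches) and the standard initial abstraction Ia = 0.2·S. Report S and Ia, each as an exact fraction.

S = 500/399 in ≈ 1.253 in; Ia = 100/399 in ≈ 0.251 in

Adjust CN=95 to AMC I: 4.2·95/(10 − 0.058·95) → 399 ÷ (449/100) = 39900/449 ≈ 88.864
S = 1000/(39900/449) − 10 = 500/399 in ≈ 1.253 in
Ia = 0.2S: 0.2·1.253 = 0.251 in (exactly 100/399)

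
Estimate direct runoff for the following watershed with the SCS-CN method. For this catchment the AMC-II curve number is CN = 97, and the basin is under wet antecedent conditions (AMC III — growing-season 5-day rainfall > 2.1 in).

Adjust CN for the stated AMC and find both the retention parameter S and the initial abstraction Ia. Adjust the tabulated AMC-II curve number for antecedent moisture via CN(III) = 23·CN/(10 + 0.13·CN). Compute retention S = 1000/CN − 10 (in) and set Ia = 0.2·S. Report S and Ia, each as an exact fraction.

Adjust CN=97 to AMC III: 23·97/(10 + 0.13·97) → 2231 ÷ (2261/100) = 223100/2261 ≈ 98.673
Retention S: 1000/CN − 10 with CN=98.673 → S = 300/2231 ≈ 0.134 in
Ia = 0.2S: 0.2·0.134 = 0.027 in (exactly 60/2231)

S = 300/2231 in ≈ 0.134 in; Ia = 60/2231 in ≈ 0.027 in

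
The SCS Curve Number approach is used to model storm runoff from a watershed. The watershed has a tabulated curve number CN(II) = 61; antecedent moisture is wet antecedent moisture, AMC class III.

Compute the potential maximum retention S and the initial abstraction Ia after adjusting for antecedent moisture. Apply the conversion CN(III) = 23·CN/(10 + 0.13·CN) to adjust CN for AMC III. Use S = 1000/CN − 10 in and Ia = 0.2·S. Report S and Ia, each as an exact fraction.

Wet (AMC III): CN(III) = 23·61/(10 + 0.13·61) = 1403/(1793/100) = 140300/1793 ≈ 78.249
S = 1000/(140300/1793) − 10 = 3900/1403 in ≈ 2.780 in
Initial abstraction Ia = S/5 = (3900/1403)/5 = 780/1403 ≈ 0.556 in

S = 3900/1403 in ≈ 2.780 in; Ia = 780/1403 in ≈ 0.556 in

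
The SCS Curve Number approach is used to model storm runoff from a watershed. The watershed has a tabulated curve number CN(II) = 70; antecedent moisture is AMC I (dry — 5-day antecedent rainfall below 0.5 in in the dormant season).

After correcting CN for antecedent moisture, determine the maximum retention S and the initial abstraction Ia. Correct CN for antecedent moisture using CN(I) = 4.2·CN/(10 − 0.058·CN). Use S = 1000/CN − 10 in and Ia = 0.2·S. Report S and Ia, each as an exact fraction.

Dry (AMC I): CN(I) = 4.2·70/(10 − 0.058·70) = 294/(297/50) = 4900/99 ≈ 49.495
Max retention: S = 1000/(4900/99) − 10 = 500/49 in (≈ 10.204 in)
Ia = 0.2S: 0.2·10.204 = 2.041 in (exactly 100/49)

S = 500/49 in ≈ 10.204 in; Ia = 100/49 in ≈ 2.041 in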